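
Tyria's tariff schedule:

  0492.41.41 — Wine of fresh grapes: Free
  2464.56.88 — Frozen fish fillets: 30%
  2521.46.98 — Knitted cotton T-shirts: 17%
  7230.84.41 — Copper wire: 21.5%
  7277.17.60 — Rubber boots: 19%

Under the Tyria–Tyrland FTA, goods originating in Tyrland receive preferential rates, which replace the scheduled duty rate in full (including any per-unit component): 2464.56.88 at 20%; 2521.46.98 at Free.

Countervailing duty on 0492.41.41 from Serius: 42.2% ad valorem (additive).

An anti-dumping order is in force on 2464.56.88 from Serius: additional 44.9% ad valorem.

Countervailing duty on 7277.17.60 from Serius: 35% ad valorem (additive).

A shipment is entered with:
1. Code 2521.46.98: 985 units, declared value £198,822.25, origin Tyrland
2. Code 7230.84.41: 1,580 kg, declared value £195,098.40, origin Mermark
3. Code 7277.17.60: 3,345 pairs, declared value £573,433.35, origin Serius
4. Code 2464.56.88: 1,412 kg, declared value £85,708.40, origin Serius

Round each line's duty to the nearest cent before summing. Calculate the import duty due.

Line 1 (2521.46.98, Tyrland, 985 units, £198,822.25):
Base rate for 2521.46.98 is 17%.
Origin Tyrland qualifies under the Tyria–Tyrland agreement and 2521.46.98 is covered: preferential rate Free applies instead.
Duty = £198,822.25 × 0% = £0.00.
Line 2 (7230.84.41, Mermark, 1,580 kg, £195,098.40):
Base rate for 7230.84.41 is 21.5%.
Duty = £195,098.40 × 21.5% = £41,946.16.
Line 3 (7277.17.60, Serius, 3,345 pairs, £573,433.35):
Base rate for 7277.17.60 is 19%.
Additional duty on 7277.17.60 from Serius: +35%. Applied ad valorem rate: 19% + 35% = 54%.
Duty = £573,433.35 × 54% = £309,654.01.
Line 4 (2464.56.88, Serius, 1,412 kg, £85,708.40):
Base rate for 2464.56.88 is 30%.
2464.56.88 has an FTA preferential rate, but origin Serius is not Tyrland; base rate stands.
Additional duty on 2464.56.88 from Serius: +44.9%. Applied ad valorem rate: 30% + 44.9% = 74.9%.
Duty = £85,708.40 × 74.9% = £64,195.59.
Total = £0.00 + £41,946.16 + £309,654.01 + £64,195.59 = £415,795.76.

£415,795.76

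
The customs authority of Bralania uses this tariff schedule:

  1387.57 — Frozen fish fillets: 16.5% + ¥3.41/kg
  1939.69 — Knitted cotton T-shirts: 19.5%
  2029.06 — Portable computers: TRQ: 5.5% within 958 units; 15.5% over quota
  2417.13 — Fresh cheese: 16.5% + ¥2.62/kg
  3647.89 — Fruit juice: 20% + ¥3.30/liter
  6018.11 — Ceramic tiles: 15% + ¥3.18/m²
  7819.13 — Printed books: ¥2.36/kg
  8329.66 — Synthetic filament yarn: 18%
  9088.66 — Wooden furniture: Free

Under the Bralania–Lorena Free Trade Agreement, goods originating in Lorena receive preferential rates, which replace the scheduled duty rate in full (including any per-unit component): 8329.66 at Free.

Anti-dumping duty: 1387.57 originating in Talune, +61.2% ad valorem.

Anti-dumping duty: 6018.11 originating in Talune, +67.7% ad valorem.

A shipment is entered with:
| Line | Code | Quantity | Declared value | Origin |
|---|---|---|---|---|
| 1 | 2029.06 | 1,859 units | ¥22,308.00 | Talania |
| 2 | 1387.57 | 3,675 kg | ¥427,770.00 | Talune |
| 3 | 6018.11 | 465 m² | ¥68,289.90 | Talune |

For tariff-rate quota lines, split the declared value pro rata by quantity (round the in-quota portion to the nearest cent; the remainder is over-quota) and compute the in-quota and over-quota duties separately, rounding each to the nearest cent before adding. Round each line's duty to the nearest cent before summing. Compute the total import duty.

¥405,171.63

Line 1 (2029.06, Talania, 1,859 units, ¥22,308.00):
Code 2029.06 is under a tariff-rate quota (threshold 958 units). In-quota: 958 units at 5.5%; over-quota: 901 units at 15.5%.
Pro-rata value split: in-quota = ¥22,308.00 × 958/1,859 = ¥11,496.00; over-quota = ¥22,308.00 − ¥11,496.00 = ¥10,812.00.
In-quota duty = ¥11,496.00 × 5.5% = ¥632.28. Over-quota duty = ¥10,812.00 × 15.5% = ¥1,675.86.
Line duty = ¥632.28 + ¥1,675.86 = ¥2,308.14.
Line 2 (1387.57, Talune, 3,675 kg, ¥427,770.00):
Base rate for 1387.57 is 16.5% + ¥3.41/kg.
Additional duty on 1387.57 from Talune: +61.2%. Applied ad valorem rate: 16.5% + 61.2% = 77.7%.
Duty = ¥427,770.00 × 77.7% + 3,675 × ¥3.41 = ¥344,909.04.
Line 3 (6018.11, Talune, 465 m², ¥68,289.90):
Base rate for 6018.11 is 15% + ¥3.18/m².
Additional duty on 6018.11 from Talune: +67.7%. Applied ad valorem rate: 15% + 67.7% = 82.7%.
Duty = ¥68,289.90 × 82.7% + 465 × ¥3.18 = ¥57,954.45.
Total = ¥2,308.14 + ¥344,909.04 + ¥57,954.45 = ¥405,171.63.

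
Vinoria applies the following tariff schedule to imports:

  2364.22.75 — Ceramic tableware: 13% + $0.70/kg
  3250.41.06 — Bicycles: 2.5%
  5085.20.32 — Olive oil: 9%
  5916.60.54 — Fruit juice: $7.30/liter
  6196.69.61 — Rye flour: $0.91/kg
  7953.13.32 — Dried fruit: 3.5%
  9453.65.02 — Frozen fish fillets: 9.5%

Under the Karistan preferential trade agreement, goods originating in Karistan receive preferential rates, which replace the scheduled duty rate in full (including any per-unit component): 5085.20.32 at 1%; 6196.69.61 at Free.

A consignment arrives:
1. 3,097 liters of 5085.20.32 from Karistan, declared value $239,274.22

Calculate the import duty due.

Line 1 (5085.20.32, Karistan, 3,097 liters, $239,274.22):
Base rate for 5085.20.32 is 9%.
Origin Karistan qualifies under the Vinoria–Karistan agreement and 5085.20.32 is covered: preferential rate 1% applies instead.
Duty = $239,274.22 × 1% = $2,392.74.

$2,392.74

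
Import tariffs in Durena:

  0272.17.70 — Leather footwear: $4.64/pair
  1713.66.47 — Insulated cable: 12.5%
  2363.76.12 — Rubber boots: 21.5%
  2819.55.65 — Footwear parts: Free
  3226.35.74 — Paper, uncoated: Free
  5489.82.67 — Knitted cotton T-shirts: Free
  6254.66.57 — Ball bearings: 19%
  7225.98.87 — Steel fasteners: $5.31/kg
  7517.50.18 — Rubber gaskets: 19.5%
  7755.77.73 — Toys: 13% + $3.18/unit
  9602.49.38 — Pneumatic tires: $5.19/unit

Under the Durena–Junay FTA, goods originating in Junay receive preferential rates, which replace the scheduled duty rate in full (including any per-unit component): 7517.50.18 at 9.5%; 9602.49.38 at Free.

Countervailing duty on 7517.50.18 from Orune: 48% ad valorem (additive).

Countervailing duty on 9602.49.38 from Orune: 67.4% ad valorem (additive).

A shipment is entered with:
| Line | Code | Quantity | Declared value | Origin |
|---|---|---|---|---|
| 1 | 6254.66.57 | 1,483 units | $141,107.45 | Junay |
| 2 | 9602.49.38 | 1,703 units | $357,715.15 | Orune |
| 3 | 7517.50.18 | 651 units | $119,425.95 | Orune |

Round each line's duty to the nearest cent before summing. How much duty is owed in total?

$357,361.52

Line 1 (6254.66.57, Junay, 1,483 units, $141,107.45):
Base rate for 6254.66.57 is 19%.
Origin Junay is the FTA partner but 6254.66.57 is not on the preference list; base rate stands.
Duty = $141,107.45 × 19% = $26,810.42.
Line 2 (9602.49.38, Orune, 1,703 units, $357,715.15):
Base rate for 9602.49.38 is $5.19/unit.
9602.49.38 has an FTA preferential rate, but origin Orune is not Junay; base rate stands.
Additional duty on 9602.49.38 from Orune: +67.4% ad valorem. Applied ad valorem rate = 67.4%.
Duty = $357,715.15 × 67.4% + 1,703 × $5.19 = $249,938.58.
Line 3 (7517.50.18, Orune, 651 units, $119,425.95):
Base rate for 7517.50.18 is 19.5%.
7517.50.18 has an FTA preferential rate, but origin Orune is not Junay; base rate stands.
Additional duty on 7517.50.18 from Orune: +48%. Applied ad valorem rate: 19.5% + 48% = 67.5%.
Duty = $119,425.95 × 67.5% = $80,612.52.
Total = $26,810.42 + $249,938.58 + $80,612.52 = $357,361.52.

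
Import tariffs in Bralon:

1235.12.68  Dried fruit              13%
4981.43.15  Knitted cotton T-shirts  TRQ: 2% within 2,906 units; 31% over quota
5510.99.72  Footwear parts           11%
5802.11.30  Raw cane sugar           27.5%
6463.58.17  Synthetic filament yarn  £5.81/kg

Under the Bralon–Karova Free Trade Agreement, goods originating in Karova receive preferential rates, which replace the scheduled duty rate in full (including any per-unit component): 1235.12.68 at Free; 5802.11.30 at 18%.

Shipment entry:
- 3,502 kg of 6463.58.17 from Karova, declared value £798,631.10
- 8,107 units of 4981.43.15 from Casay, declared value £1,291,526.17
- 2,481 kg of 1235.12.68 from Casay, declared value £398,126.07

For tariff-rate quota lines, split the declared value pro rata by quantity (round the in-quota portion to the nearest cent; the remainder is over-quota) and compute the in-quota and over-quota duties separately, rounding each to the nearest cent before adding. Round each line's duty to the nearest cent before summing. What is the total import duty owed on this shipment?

Line 1 (6463.58.17, Karova, 3,502 kg, £798,631.10):
Base rate for 6463.58.17 is £5.81/kg.
Origin Karova is the FTA partner but 6463.58.17 is not on the preference list; base rate stands.
Duty = 3,502 × £5.81 = £20,346.62.
Line 2 (4981.43.15, Casay, 8,107 units, £1,291,526.17):
Code 4981.43.15 is under a tariff-rate quota (threshold 2,906 units). In-quota: 2,906 units at 2%; over-quota: 5,201 units at 31%.
Pro-rata value split: in-quota = £1,291,526.17 × 2,906/8,107 = £462,954.86; over-quota = £1,291,526.17 − £462,954.86 = £828,571.31.
In-quota duty = £462,954.86 × 2% = £9,259.10. Over-quota duty = £828,571.31 × 31% = £256,857.11.
Line duty = £9,259.10 + £256,857.11 = £266,116.21.
Line 3 (1235.12.68, Casay, 2,481 kg, £398,126.07):
Base rate for 1235.12.68 is 13%.
1235.12.68 has an FTA preferential rate, but origin Casay is not Karova; base rate stands.
Duty = £398,126.07 × 13% = £51,756.39.
Total = £20,346.62 + £266,116.21 + £51,756.39 = £338,219.22.

£338,219.22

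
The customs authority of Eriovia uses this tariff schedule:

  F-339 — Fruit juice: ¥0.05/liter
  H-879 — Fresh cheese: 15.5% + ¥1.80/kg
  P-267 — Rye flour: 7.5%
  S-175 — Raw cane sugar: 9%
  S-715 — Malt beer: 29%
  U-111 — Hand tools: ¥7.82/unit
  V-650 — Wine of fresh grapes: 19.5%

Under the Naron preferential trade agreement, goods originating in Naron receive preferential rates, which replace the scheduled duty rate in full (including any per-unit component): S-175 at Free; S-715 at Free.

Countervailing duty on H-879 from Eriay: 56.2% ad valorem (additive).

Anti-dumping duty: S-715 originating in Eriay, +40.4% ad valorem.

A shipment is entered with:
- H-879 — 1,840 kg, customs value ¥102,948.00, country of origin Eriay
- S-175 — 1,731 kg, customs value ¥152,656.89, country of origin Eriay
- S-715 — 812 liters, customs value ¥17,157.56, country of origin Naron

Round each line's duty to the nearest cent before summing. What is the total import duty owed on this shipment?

¥90,864.84

Line 1 (H-879, Eriay, 1,840 kg, ¥102,948.00):
Base rate for H-879 is 15.5% + ¥1.80/kg.
Additional duty on H-879 from Eriay: +56.2%. Applied ad valorem rate: 15.5% + 56.2% = 71.7%.
Duty = ¥102,948.00 × 71.7% + 1,840 × ¥1.80 = ¥77,125.72.
Line 2 (S-175, Eriay, 1,731 kg, ¥152,656.89):
Base rate for S-175 is 9%.
S-175 has an FTA preferential rate, but origin Eriay is not Naron; base rate stands.
Duty = ¥152,656.89 × 9% = ¥13,739.12.
Line 3 (S-715, Naron, 812 liters, ¥17,157.56):
Base rate for S-715 is 29%.
Origin Naron qualifies under the Eriovia–Naron agreement and S-715 is covered: preferential rate Free applies instead.
The additional-duty order on S-715 targets Eriay, not Naron; it does not apply.
Duty = ¥17,157.56 × 0% = ¥0.00.
Total = ¥77,125.72 + ¥13,739.12 + ¥0.00 = ¥90,864.84.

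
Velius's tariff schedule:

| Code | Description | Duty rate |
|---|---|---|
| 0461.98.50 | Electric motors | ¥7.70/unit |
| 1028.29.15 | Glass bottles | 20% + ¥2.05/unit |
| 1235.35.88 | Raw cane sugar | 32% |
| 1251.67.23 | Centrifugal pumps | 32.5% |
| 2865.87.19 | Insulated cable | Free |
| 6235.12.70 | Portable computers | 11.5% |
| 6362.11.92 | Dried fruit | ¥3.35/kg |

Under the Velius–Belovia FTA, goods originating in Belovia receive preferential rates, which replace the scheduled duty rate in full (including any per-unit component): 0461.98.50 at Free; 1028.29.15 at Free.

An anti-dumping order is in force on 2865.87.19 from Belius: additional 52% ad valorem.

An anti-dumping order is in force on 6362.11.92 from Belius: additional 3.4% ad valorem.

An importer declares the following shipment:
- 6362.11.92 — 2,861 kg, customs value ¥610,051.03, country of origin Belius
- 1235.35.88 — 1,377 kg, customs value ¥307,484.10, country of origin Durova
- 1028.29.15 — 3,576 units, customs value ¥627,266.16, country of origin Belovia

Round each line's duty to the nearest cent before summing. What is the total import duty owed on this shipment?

Line 1 (6362.11.92, Belius, 2,861 kg, ¥610,051.03):
Base rate for 6362.11.92 is ¥3.35/kg.
Additional duty on 6362.11.92 from Belius: +3.4% ad valorem. Applied ad valorem rate = 3.4%.
Duty = ¥610,051.03 × 3.4% + 2,861 × ¥3.35 = ¥30,326.09.
Line 2 (1235.35.88, Durova, 1,377 kg, ¥307,484.10):
Base rate for 1235.35.88 is 32%.
Duty = ¥307,484.10 × 32% = ¥98,394.91.
Line 3 (1028.29.15, Belovia, 3,576 units, ¥627,266.16):
Base rate for 1028.29.15 is 20% + ¥2.05/unit.
Origin Belovia qualifies under the Velius–Belovia agreement and 1028.29.15 is covered: preferential rate Free applies instead.
Duty = ¥627,266.16 × 0% = ¥0.00.
Total = ¥30,326.09 + ¥98,394.91 + ¥0.00 = ¥128,721.00.

¥128,721.00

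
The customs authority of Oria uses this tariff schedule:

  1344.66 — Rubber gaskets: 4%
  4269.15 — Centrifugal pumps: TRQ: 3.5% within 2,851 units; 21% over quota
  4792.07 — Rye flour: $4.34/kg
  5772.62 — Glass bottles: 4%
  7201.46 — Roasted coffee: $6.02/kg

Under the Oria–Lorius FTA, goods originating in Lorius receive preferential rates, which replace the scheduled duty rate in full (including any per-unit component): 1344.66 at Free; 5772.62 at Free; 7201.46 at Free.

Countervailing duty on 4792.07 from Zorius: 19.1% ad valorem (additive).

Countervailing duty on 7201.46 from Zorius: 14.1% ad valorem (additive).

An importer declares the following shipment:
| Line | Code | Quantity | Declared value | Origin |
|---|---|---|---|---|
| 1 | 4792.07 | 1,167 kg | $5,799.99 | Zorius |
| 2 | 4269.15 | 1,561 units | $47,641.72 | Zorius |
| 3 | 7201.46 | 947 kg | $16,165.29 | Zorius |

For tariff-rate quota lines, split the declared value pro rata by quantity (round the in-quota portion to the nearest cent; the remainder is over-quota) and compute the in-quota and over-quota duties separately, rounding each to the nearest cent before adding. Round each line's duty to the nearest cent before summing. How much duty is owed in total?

Line 1 (4792.07, Zorius, 1,167 kg, $5,799.99):
Base rate for 4792.07 is $4.34/kg.
Additional duty on 4792.07 from Zorius: +19.1% ad valorem. Applied ad valorem rate = 19.1%.
Duty = $5,799.99 × 19.1% + 1,167 × $4.34 = $6,172.58.
Line 2 (4269.15, Zorius, 1,561 units, $47,641.72):
Code 4269.15 is under a tariff-rate quota (threshold 2,851 units). Quantity 1,561 units is within the quota, so the in-quota rate 3.5% applies to the full value.
Duty = $47,641.72 × 3.5% = $1,667.46.
Line 3 (7201.46, Zorius, 947 kg, $16,165.29):
Base rate for 7201.46 is $6.02/kg.
7201.46 has an FTA preferential rate, but origin Zorius is not Lorius; base rate stands.
Additional duty on 7201.46 from Zorius: +14.1% ad valorem. Applied ad valorem rate = 14.1%.
Duty = $16,165.29 × 14.1% + 947 × $6.02 = $7,980.25.
Total = $6,172.58 + $1,667.46 + $7,980.25 = $15,820.29.

$15,820.29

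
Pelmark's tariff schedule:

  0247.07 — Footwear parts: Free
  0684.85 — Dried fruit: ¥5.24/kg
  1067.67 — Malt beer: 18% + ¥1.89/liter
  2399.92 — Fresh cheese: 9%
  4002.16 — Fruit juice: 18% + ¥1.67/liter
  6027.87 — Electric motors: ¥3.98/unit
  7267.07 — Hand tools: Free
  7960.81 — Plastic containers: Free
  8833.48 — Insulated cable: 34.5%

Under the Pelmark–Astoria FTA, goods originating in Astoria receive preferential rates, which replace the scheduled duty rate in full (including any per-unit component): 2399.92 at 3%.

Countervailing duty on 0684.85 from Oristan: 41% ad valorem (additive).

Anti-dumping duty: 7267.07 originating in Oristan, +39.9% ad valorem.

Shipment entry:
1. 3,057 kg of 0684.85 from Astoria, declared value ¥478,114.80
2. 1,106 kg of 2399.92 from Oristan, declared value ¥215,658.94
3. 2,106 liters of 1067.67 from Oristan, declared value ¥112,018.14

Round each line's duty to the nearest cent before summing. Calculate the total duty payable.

¥59,571.59

Line 1 (0684.85, Astoria, 3,057 kg, ¥478,114.80):
Base rate for 0684.85 is ¥5.24/kg.
Origin Astoria is the FTA partner but 0684.85 is not on the preference list; base rate stands.
The additional-duty order on 0684.85 targets Oristan, not Astoria; it does not apply.
Duty = 3,057 × ¥5.24 = ¥16,018.68.
Line 2 (2399.92, Oristan, 1,106 kg, ¥215,658.94):
Base rate for 2399.92 is 9%.
2399.92 has an FTA preferential rate, but origin Oristan is not Astoria; base rate stands.
Duty = ¥215,658.94 × 9% = ¥19,409.30.
Line 3 (1067.67, Oristan, 2,106 liters, ¥112,018.14):
Base rate for 1067.67 is 18% + ¥1.89/liter.
Duty = ¥112,018.14 × 18% + 2,106 × ¥1.89 = ¥24,143.61.
Total = ¥16,018.68 + ¥19,409.30 + ¥24,143.61 = ¥59,571.59.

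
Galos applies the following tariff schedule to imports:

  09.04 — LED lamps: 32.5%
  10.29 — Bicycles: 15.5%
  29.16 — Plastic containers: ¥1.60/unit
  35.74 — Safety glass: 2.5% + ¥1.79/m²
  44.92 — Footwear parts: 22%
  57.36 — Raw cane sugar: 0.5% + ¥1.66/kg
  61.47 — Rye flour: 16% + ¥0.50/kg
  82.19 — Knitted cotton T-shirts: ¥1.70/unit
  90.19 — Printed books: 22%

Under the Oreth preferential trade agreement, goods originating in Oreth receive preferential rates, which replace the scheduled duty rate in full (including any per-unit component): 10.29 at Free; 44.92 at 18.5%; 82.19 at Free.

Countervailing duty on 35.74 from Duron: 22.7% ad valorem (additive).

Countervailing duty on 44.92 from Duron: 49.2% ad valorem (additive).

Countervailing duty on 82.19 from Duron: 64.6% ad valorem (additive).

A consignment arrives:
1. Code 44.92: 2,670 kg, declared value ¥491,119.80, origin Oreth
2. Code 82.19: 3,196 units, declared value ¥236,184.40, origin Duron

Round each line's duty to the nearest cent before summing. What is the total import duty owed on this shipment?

Line 1 (44.92, Oreth, 2,670 kg, ¥491,119.80):
Base rate for 44.92 is 22%.
Origin Oreth qualifies under the Galos–Oreth agreement and 44.92 is covered: preferential rate 18.5% applies instead.
The additional-duty order on 44.92 targets Duron, not Oreth; it does not apply.
Duty = ¥491,119.80 × 18.5% = ¥90,857.16.
Line 2 (82.19, Duron, 3,196 units, ¥236,184.40):
Base rate for 82.19 is ¥1.70/unit.
82.19 has an FTA preferential rate, but origin Duron is not Oreth; base rate stands.
Additional duty on 82.19 from Duron: +64.6% ad valorem. Applied ad valorem rate = 64.6%.
Duty = ¥236,184.40 × 64.6% + 3,196 × ¥1.70 = ¥158,008.32.
Total = ¥90,857.16 + ¥158,008.32 = ¥248,865.48.

¥248,865.48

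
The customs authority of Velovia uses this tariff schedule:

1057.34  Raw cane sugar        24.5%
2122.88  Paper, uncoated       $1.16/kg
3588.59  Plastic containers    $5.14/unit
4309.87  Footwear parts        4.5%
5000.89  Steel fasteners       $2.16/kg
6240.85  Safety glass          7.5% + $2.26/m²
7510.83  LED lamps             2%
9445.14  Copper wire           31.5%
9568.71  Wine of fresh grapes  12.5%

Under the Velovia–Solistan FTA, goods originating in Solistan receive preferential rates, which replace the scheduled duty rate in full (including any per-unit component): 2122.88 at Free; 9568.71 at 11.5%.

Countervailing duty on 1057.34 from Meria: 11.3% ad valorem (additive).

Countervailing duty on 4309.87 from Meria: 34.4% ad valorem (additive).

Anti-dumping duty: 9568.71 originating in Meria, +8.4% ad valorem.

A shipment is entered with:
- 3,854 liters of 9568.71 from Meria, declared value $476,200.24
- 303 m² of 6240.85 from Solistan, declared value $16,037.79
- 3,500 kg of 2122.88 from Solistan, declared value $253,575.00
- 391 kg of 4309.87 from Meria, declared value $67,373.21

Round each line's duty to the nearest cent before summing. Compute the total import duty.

Line 1 (9568.71, Meria, 3,854 liters, $476,200.24):
Base rate for 9568.71 is 12.5%.
9568.71 has an FTA preferential rate, but origin Meria is not Solistan; base rate stands.
Additional duty on 9568.71 from Meria: +8.4%. Applied ad valorem rate: 12.5% + 8.4% = 20.9%.
Duty = $476,200.24 × 20.9% = $99,525.85.
Line 2 (6240.85, Solistan, 303 m², $16,037.79):
Base rate for 6240.85 is 7.5% + $2.26/m².
Origin Solistan is the FTA partner but 6240.85 is not on the preference list; base rate stands.
Duty = $16,037.79 × 7.5% + 303 × $2.26 = $1,887.61.
Line 3 (2122.88, Solistan, 3,500 kg, $253,575.00):
Base rate for 2122.88 is $1.16/kg.
Origin Solistan qualifies under the Velovia–Solistan agreement and 2122.88 is covered: preferential rate Free applies instead.
Duty = $253,575.00 × 0% = $0.00.
Line 4 (4309.87, Meria, 391 kg, $67,373.21):
Base rate for 4309.87 is 4.5%.
Additional duty on 4309.87 from Meria: +34.4%. Applied ad valorem rate: 4.5% + 34.4% = 38.9%.
Duty = $67,373.21 × 38.9% = $26,208.18.
Total = $99,525.85 + $1,887.61 + $0.00 + $26,208.18 = $127,621.64.

$127,621.64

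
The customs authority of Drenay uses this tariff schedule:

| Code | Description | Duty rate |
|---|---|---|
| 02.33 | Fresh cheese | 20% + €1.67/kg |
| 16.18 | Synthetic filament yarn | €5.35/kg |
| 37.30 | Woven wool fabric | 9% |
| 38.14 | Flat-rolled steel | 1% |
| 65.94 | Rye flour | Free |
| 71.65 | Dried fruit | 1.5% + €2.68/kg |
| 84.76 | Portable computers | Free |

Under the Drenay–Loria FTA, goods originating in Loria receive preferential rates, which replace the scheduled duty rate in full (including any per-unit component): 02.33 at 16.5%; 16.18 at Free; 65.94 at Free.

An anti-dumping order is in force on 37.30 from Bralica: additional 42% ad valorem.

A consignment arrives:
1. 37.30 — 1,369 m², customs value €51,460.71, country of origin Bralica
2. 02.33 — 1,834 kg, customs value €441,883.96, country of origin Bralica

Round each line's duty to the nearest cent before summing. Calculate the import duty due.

€117,684.53

Line 1 (37.30, Bralica, 1,369 m², €51,460.71):
Base rate for 37.30 is 9%.
Additional duty on 37.30 from Bralica: +42%. Applied ad valorem rate: 9% + 42% = 51%.
Duty = €51,460.71 × 51% = €26,244.96.
Line 2 (02.33, Bralica, 1,834 kg, €441,883.96):
Base rate for 02.33 is 20% + €1.67/kg.
02.33 has an FTA preferential rate, but origin Bralica is not Loria; base rate stands.
Duty = €441,883.96 × 20% + 1,834 × €1.67 = €91,439.57.
Total = €26,244.96 + €91,439.57 = €117,684.53.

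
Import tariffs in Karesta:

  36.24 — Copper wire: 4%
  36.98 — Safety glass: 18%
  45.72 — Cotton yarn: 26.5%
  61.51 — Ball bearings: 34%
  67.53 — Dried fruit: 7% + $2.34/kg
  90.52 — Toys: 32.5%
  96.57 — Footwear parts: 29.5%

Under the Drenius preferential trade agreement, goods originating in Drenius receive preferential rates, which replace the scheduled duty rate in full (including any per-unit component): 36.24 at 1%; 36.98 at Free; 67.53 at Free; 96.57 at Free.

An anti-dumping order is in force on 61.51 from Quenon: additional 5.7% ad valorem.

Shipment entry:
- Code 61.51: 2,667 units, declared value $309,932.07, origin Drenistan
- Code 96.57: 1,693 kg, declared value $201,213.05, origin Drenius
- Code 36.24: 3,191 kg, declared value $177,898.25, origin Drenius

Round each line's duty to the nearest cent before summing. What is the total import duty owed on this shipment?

$107,155.88

Line 1 (61.51, Drenistan, 2,667 units, $309,932.07):
Base rate for 61.51 is 34%.
The additional-duty order on 61.51 targets Quenon, not Drenistan; it does not apply.
Duty = $309,932.07 × 34% = $105,376.90.
Line 2 (96.57, Drenius, 1,693 kg, $201,213.05):
Base rate for 96.57 is 29.5%.
Origin Drenius qualifies under the Karesta–Drenius agreement and 96.57 is covered: preferential rate Free applies instead.
Duty = $201,213.05 × 0% = $0.00.
Line 3 (36.24, Drenius, 3,191 kg, $177,898.25):
Base rate for 36.24 is 4%.
Origin Drenius qualifies under the Karesta–Drenius agreement and 36.24 is covered: preferential rate 1% applies instead.
Duty = $177,898.25 × 1% = $1,778.98.
Total = $105,376.90 + $0.00 + $1,778.98 = $107,155.88.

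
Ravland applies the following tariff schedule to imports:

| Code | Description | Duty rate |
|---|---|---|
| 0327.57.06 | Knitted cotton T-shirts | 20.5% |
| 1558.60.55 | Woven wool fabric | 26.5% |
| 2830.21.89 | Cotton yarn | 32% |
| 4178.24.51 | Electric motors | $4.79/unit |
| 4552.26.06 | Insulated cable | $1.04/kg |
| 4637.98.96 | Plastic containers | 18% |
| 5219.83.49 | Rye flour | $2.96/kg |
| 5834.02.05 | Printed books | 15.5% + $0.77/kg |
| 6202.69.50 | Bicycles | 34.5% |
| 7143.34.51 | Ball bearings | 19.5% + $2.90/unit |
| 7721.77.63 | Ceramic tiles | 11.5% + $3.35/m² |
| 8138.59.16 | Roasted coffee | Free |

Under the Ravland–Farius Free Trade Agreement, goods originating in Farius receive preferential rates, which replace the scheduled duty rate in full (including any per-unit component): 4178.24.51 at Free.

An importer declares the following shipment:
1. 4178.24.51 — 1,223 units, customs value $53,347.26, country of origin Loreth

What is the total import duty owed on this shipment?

Line 1 (4178.24.51, Loreth, 1,223 units, $53,347.26):
Base rate for 4178.24.51 is $4.79/unit.
4178.24.51 has an FTA preferential rate, but origin Loreth is not Farius; base rate stands.
Duty = 1,223 × $4.79 = $5,858.17.

$5,858.17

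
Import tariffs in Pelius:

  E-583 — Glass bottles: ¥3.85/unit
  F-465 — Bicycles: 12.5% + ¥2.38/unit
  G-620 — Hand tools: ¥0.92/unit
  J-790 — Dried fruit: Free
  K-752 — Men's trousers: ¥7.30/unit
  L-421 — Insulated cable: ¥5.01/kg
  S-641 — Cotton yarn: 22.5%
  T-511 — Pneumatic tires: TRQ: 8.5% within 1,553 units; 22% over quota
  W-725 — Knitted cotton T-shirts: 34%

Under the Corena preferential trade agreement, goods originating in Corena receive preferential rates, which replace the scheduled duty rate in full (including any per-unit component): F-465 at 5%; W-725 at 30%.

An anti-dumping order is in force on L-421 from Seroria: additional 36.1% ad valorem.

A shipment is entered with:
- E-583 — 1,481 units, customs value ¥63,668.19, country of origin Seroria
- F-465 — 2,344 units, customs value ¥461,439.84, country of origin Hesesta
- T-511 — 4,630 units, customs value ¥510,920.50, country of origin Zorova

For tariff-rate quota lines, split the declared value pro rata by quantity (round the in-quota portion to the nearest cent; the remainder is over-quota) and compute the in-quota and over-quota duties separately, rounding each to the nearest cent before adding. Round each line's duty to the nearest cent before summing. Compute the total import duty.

¥158,227.63

Line 1 (E-583, Seroria, 1,481 units, ¥63,668.19):
Base rate for E-583 is ¥3.85/unit.
Duty = 1,481 × ¥3.85 = ¥5,701.85.
Line 2 (F-465, Hesesta, 2,344 units, ¥461,439.84):
Base rate for F-465 is 12.5% + ¥2.38/unit.
F-465 has an FTA preferential rate, but origin Hesesta is not Corena; base rate stands.
Duty = ¥461,439.84 × 12.5% + 2,344 × ¥2.38 = ¥63,258.70.
Line 3 (T-511, Zorova, 4,630 units, ¥510,920.50):
Code T-511 is under a tariff-rate quota (threshold 1,553 units). In-quota: 1,553 units at 8.5%; over-quota: 3,077 units at 22%.
Pro-rata value split: in-quota = ¥510,920.50 × 1,553/4,630 = ¥171,373.55; over-quota = ¥510,920.50 − ¥171,373.55 = ¥339,546.95.
In-quota duty = ¥171,373.55 × 8.5% = ¥14,566.75. Over-quota duty = ¥339,546.95 × 22% = ¥74,700.33.
Line duty = ¥14,566.75 + ¥74,700.33 = ¥89,267.08.
Total = ¥5,701.85 + ¥63,258.70 + ¥89,267.08 = ¥158,227.63.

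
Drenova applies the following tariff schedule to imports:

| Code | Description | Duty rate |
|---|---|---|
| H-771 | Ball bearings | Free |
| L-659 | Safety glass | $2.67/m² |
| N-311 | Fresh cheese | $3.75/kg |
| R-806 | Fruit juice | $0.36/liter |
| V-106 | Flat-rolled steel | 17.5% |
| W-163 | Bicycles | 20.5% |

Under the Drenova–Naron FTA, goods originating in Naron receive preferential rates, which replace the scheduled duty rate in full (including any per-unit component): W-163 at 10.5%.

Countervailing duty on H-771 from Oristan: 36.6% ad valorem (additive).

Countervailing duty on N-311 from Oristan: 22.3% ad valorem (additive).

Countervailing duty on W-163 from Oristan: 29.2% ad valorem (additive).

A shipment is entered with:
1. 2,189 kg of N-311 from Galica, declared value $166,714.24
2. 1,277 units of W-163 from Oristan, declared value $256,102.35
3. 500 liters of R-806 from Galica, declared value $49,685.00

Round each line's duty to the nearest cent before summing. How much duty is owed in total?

Line 1 (N-311, Galica, 2,189 kg, $166,714.24):
Base rate for N-311 is $3.75/kg.
The additional-duty order on N-311 targets Oristan, not Galica; it does not apply.
Duty = 2,189 × $3.75 = $8,208.75.
Line 2 (W-163, Oristan, 1,277 units, $256,102.35):
Base rate for W-163 is 20.5%.
W-163 has an FTA preferential rate, but origin Oristan is not Naron; base rate stands.
Additional duty on W-163 from Oristan: +29.2%. Applied ad valorem rate: 20.5% + 29.2% = 49.7%.
Duty = $256,102.35 × 49.7% = $127,282.87.
Line 3 (R-806, Galica, 500 liters, $49,685.00):
Base rate for R-806 is $0.36/liter.
Duty = 500 × $0.36 = $180.00.
Total = $8,208.75 + $127,282.87 + $180.00 = $135,671.62.

$135,671.62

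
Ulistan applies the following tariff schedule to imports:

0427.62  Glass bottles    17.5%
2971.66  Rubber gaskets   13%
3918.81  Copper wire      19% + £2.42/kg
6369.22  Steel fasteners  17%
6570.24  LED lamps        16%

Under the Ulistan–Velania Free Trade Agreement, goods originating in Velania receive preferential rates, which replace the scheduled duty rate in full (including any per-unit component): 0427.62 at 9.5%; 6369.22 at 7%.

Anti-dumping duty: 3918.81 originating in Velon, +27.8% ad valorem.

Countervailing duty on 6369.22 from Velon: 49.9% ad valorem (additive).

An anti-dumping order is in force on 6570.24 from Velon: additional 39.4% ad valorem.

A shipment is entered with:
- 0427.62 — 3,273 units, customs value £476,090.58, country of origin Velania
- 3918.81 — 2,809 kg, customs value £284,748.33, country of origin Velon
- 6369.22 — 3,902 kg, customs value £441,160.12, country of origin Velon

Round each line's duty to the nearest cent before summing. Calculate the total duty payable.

Line 1 (0427.62, Velania, 3,273 units, £476,090.58):
Base rate for 0427.62 is 17.5%.
Origin Velania qualifies under the Ulistan–Velania agreement and 0427.62 is covered: preferential rate 9.5% applies instead.
Duty = £476,090.58 × 9.5% = £45,228.61.
Line 2 (3918.81, Velon, 2,809 kg, £284,748.33):
Base rate for 3918.81 is 19% + £2.42/kg.
Additional duty on 3918.81 from Velon: +27.8%. Applied ad valorem rate: 19% + 27.8% = 46.8%.
Duty = £284,748.33 × 46.8% + 2,809 × £2.42 = £140,060.00.
Line 3 (6369.22, Velon, 3,902 kg, £441,160.12):
Base rate for 6369.22 is 17%.
6369.22 has an FTA preferential rate, but origin Velon is not Velania; base rate stands.
Additional duty on 6369.22 from Velon: +49.9%. Applied ad valorem rate: 17% + 49.9% = 66.9%.
Duty = £441,160.12 × 66.9% = £295,136.12.
Total = £45,228.61 + £140,060.00 + £295,136.12 = £480,424.73.

£480,424.73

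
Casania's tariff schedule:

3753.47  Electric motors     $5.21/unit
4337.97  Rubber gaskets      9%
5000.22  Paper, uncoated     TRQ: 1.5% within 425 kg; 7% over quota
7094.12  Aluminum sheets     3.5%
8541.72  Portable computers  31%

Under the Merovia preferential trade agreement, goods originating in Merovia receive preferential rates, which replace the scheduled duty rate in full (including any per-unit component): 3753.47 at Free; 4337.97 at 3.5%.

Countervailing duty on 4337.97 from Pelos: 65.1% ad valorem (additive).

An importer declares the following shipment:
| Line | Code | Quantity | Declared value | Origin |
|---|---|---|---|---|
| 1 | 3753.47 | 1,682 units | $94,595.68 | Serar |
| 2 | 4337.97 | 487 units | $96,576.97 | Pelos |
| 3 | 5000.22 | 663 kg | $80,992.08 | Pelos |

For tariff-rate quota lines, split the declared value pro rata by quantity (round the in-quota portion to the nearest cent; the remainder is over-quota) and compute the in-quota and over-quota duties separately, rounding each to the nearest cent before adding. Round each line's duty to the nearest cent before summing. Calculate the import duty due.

$83,140.71

Line 1 (3753.47, Serar, 1,682 units, $94,595.68):
Base rate for 3753.47 is $5.21/unit.
3753.47 has an FTA preferential rate, but origin Serar is not Merovia; base rate stands.
Duty = 1,682 × $5.21 = $8,763.22.
Line 2 (4337.97, Pelos, 487 units, $96,576.97):
Base rate for 4337.97 is 9%.
4337.97 has an FTA preferential rate, but origin Pelos is not Merovia; base rate stands.
Additional duty on 4337.97 from Pelos: +65.1%. Applied ad valorem rate: 9% + 65.1% = 74.1%.
Duty = $96,576.97 × 74.1% = $71,563.53.
Line 3 (5000.22, Pelos, 663 kg, $80,992.08):
Code 5000.22 is under a tariff-rate quota (threshold 425 kg). In-quota: 425 kg at 1.5%; over-quota: 238 kg at 7%.
Pro-rata value split: in-quota = $80,992.08 × 425/663 = $51,918.00; over-quota = $80,992.08 − $51,918.00 = $29,074.08.
In-quota duty = $51,918.00 × 1.5% = $778.77. Over-quota duty = $29,074.08 × 7% = $2,035.19.
Line duty = $778.77 + $2,035.19 = $2,813.96.
Total = $8,763.22 + $71,563.53 + $2,813.96 = $83,140.71.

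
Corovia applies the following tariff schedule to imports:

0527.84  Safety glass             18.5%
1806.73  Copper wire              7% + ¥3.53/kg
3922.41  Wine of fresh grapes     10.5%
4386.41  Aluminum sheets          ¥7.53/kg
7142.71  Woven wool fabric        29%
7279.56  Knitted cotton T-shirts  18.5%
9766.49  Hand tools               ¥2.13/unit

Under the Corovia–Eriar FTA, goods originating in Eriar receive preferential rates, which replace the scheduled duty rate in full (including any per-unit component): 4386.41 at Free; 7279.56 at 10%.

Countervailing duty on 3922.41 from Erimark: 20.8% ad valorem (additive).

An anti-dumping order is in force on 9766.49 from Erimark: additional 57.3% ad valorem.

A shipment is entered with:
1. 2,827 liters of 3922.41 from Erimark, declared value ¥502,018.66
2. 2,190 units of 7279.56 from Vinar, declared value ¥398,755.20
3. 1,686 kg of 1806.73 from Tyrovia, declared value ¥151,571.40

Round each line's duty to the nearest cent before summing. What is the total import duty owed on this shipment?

¥247,463.13

Line 1 (3922.41, Erimark, 2,827 liters, ¥502,018.66):
Base rate for 3922.41 is 10.5%.
Additional duty on 3922.41 from Erimark: +20.8%. Applied ad valorem rate: 10.5% + 20.8% = 31.3%.
Duty = ¥502,018.66 × 31.3% = ¥157,131.84.
Line 2 (7279.56, Vinar, 2,190 units, ¥398,755.20):
Base rate for 7279.56 is 18.5%.
7279.56 has an FTA preferential rate, but origin Vinar is not Eriar; base rate stands.
Duty = ¥398,755.20 × 18.5% = ¥73,769.71.
Line 3 (1806.73, Tyrovia, 1,686 kg, ¥151,571.40):
Base rate for 1806.73 is 7% + ¥3.53/kg.
Duty = ¥151,571.40 × 7% + 1,686 × ¥3.53 = ¥16,561.58.
Total = ¥157,131.84 + ¥73,769.71 + ¥16,561.58 = ¥247,463.13.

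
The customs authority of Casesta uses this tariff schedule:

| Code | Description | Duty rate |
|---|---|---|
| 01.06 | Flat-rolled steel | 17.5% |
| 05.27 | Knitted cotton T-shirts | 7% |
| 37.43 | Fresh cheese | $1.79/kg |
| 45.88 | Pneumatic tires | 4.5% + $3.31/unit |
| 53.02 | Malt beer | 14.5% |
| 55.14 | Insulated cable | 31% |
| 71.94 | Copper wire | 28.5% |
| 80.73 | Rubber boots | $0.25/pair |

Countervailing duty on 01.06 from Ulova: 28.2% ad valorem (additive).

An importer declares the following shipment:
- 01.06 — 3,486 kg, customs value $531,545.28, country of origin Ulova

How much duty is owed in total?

Line 1 (01.06, Ulova, 3,486 kg, $531,545.28):
Base rate for 01.06 is 17.5%.
Additional duty on 01.06 from Ulova: +28.2%. Applied ad valorem rate: 17.5% + 28.2% = 45.7%.
Duty = $531,545.28 × 45.7% = $242,916.19.

$242,916.19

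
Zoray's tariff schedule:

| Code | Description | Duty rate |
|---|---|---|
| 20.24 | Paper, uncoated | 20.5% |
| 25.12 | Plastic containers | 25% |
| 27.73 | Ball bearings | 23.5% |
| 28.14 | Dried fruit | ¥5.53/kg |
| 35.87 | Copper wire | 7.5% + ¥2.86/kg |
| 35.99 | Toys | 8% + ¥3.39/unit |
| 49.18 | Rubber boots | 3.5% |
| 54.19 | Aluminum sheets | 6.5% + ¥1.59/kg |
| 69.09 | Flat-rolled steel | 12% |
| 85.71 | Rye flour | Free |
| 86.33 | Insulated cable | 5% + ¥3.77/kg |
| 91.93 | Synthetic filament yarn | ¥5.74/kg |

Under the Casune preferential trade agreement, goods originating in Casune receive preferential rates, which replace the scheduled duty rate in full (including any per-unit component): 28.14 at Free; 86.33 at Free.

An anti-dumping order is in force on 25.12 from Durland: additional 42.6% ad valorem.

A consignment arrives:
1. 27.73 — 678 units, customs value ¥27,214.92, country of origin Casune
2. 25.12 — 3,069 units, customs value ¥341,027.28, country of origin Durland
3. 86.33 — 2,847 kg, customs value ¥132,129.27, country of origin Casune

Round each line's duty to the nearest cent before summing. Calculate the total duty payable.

¥236,929.95

Line 1 (27.73, Casune, 678 units, ¥27,214.92):
Base rate for 27.73 is 23.5%.
Origin Casune is the FTA partner but 27.73 is not on the preference list; base rate stands.
Duty = ¥27,214.92 × 23.5% = ¥6,395.51.
Line 2 (25.12, Durland, 3,069 units, ¥341,027.28):
Base rate for 25.12 is 25%.
Additional duty on 25.12 from Durland: +42.6%. Applied ad valorem rate: 25% + 42.6% = 67.6%.
Duty = ¥341,027.28 × 67.6% = ¥230,534.44.
Line 3 (86.33, Casune, 2,847 kg, ¥132,129.27):
Base rate for 86.33 is 5% + ¥3.77/kg.
Origin Casune qualifies under the Zoray–Casune agreement and 86.33 is covered: preferential rate Free applies instead.
Duty = ¥132,129.27 × 0% = ¥0.00.
Total = ¥6,395.51 + ¥230,534.44 + ¥0.00 = ¥236,929.95.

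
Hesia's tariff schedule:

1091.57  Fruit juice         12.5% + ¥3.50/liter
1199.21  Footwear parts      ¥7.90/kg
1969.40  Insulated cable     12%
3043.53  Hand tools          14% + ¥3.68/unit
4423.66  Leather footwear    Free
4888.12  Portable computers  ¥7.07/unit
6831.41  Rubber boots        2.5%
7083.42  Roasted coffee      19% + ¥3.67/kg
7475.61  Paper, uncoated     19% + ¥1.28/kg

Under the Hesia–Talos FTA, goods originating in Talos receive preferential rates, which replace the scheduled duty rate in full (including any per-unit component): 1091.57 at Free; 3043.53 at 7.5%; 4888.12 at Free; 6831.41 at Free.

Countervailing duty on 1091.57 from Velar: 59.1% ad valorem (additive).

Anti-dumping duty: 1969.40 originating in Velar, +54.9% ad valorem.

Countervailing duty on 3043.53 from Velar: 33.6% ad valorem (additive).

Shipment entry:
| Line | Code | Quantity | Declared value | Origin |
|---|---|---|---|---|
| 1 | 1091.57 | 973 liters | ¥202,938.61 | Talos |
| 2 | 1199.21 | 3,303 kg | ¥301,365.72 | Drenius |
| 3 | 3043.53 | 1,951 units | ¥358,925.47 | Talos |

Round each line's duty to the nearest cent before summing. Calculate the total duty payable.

Line 1 (1091.57, Talos, 973 liters, ¥202,938.61):
Base rate for 1091.57 is 12.5% + ¥3.50/liter.
Origin Talos qualifies under the Hesia–Talos agreement and 1091.57 is covered: preferential rate Free applies instead.
The additional-duty order on 1091.57 targets Velar, not Talos; it does not apply.
Duty = ¥202,938.61 × 0% = ¥0.00.
Line 2 (1199.21, Drenius, 3,303 kg, ¥301,365.72):
Base rate for 1199.21 is ¥7.90/kg.
Duty = 3,303 × ¥7.90 = ¥26,093.70.
Line 3 (3043.53, Talos, 1,951 units, ¥358,925.47):
Base rate for 3043.53 is 14% + ¥3.68/unit.
Origin Talos qualifies under the Hesia–Talos agreement and 3043.53 is covered: preferential rate 7.5% applies instead.
The additional-duty order on 3043.53 targets Velar, not Talos; it does not apply.
Duty = ¥358,925.47 × 7.5% = ¥26,919.41.
Total = ¥0.00 + ¥26,093.70 + ¥26,919.41 = ¥53,013.11.

¥53,013.11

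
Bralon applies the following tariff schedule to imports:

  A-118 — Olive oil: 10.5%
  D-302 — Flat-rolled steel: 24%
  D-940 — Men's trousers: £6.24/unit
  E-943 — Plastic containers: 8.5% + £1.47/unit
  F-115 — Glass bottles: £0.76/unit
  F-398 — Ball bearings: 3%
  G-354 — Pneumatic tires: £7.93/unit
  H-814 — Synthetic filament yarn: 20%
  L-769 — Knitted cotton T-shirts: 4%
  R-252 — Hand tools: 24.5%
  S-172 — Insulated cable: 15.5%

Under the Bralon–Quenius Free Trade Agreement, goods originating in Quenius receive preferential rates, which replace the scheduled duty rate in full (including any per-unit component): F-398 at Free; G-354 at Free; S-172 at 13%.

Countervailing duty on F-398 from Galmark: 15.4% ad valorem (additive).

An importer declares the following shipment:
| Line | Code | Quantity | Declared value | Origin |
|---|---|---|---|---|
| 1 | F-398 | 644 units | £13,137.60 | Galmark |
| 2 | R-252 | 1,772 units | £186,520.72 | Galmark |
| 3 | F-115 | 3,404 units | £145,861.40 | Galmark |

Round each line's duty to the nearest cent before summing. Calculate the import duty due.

£50,701.94

Line 1 (F-398, Galmark, 644 units, £13,137.60):
Base rate for F-398 is 3%.
F-398 has an FTA preferential rate, but origin Galmark is not Quenius; base rate stands.
Additional duty on F-398 from Galmark: +15.4%. Applied ad valorem rate: 3% + 15.4% = 18.4%.
Duty = £13,137.60 × 18.4% = £2,417.32.
Line 2 (R-252, Galmark, 1,772 units, £186,520.72):
Base rate for R-252 is 24.5%.
Duty = £186,520.72 × 24.5% = £45,697.58.
Line 3 (F-115, Galmark, 3,404 units, £145,861.40):
Base rate for F-115 is £0.76/unit.
Duty = 3,404 × £0.76 = £2,587.04.
Total = £2,417.32 + £45,697.58 + £2,587.04 = £50,701.94.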